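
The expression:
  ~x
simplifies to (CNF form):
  ~x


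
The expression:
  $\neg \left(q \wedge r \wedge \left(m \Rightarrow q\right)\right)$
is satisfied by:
  {q: False, r: False}
  {r: True, q: False}
  {q: True, r: False}


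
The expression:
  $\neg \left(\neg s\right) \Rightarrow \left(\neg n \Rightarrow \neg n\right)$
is always true.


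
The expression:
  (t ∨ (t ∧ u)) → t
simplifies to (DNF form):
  True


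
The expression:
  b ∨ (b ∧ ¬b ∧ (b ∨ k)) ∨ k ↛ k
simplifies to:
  b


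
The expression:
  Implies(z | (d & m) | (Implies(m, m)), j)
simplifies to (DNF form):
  j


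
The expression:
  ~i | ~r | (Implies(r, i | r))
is always true.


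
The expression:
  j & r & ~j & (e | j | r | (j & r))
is never true.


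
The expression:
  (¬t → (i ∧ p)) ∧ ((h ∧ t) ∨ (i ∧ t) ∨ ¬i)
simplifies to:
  t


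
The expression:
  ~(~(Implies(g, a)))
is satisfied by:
  {a: True, g: False}
  {g: False, a: False}
  {g: True, a: True}


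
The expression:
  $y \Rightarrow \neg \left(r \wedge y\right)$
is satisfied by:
  {y: False, r: False}
  {r: True, y: False}
  {y: True, r: False}


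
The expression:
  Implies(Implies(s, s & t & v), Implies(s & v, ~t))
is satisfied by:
  {s: False, v: False, t: False}
  {t: True, s: False, v: False}
  {v: True, s: False, t: False}
  {t: True, v: True, s: False}
  {s: True, t: False, v: False}
  {t: True, s: True, v: False}
  {v: True, s: True, t: False}


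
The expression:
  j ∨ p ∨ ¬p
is always true.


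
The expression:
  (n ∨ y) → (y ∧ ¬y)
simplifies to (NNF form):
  ¬n ∧ ¬y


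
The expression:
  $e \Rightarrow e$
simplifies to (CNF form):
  $\text{True}$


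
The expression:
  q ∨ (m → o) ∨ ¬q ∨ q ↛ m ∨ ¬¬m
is always true.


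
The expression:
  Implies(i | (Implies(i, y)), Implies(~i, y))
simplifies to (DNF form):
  i | y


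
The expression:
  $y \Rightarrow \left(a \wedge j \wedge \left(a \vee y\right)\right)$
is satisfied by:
  {a: True, j: True, y: False}
  {a: True, j: False, y: False}
  {j: True, a: False, y: False}
  {a: False, j: False, y: False}
  {a: True, y: True, j: True}


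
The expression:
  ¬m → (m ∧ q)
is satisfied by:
  {m: True}


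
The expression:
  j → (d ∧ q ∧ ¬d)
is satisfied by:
  {j: False}


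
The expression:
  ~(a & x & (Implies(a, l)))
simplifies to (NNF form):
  ~a | ~l | ~x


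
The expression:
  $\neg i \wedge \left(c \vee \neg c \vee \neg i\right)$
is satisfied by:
  {i: False}


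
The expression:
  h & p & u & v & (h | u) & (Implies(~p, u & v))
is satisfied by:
  {h: True, p: True, u: True, v: True}


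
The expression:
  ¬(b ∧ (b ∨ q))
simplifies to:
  ¬b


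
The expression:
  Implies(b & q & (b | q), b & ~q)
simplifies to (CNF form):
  ~b | ~q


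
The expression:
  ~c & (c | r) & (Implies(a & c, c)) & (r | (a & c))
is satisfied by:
  {r: True, c: False}


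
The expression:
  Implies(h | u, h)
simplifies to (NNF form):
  h | ~u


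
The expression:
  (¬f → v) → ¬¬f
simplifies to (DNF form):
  f ∨ ¬v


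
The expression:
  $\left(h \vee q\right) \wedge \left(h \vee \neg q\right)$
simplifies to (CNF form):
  $h$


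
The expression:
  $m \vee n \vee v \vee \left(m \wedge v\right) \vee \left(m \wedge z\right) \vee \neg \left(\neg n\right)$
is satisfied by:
  {n: True, m: True, v: True}
  {n: True, m: True, v: False}
  {n: True, v: True, m: False}
  {n: True, v: False, m: False}
  {m: True, v: True, n: False}
  {m: True, v: False, n: False}
  {v: True, m: False, n: False}


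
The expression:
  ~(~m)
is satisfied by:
  {m: True}


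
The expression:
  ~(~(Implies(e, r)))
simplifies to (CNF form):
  r | ~e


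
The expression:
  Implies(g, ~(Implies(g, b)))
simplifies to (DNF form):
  ~b | ~g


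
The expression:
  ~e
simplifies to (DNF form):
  ~e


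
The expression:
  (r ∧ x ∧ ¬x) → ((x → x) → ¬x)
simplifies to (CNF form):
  True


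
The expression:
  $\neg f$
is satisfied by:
  {f: False}


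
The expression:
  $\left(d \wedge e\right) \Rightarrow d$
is always true.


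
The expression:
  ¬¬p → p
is always true.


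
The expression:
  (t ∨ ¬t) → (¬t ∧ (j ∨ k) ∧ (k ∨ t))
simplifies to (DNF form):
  k ∧ ¬t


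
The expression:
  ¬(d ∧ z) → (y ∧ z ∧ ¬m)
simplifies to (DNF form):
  (d ∧ z) ∨ (d ∧ y ∧ z) ∨ (d ∧ z ∧ ¬m) ∨ (y ∧ z ∧ ¬m)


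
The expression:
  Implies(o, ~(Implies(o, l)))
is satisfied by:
  {l: False, o: False}
  {o: True, l: False}
  {l: True, o: False}


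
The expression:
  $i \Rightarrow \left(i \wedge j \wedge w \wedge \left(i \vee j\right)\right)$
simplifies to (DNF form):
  $\left(j \wedge w\right) \vee \neg i$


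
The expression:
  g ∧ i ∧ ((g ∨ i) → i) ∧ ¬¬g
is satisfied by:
  {i: True, g: True}


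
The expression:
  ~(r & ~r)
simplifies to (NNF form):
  True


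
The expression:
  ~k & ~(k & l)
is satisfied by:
  {k: False}


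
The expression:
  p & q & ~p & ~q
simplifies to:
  False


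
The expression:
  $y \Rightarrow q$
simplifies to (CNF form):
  $q \vee \neg y$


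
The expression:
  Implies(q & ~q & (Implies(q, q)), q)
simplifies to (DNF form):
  True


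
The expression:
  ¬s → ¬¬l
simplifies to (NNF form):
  l ∨ s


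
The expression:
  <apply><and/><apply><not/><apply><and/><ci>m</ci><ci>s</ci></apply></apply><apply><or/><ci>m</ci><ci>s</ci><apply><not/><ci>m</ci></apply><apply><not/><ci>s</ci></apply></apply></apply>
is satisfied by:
  {s: False, m: False}
  {m: True, s: False}
  {s: True, m: False}


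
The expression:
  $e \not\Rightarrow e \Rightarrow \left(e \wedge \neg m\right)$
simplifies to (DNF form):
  $\text{True}$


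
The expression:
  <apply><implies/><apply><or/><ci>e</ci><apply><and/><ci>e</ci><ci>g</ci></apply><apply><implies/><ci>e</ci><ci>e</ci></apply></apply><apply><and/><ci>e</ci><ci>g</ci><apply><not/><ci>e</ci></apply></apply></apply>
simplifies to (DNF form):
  <false/>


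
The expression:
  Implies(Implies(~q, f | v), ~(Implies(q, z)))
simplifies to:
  (q | ~f) & (q | ~v) & (~q | ~z)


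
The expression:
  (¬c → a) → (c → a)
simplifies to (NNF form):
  a ∨ ¬c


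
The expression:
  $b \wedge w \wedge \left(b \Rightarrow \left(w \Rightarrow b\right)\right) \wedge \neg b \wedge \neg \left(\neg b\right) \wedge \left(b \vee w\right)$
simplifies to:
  $\text{False}$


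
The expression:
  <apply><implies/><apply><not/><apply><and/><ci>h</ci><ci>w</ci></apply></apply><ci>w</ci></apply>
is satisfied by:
  {w: True}


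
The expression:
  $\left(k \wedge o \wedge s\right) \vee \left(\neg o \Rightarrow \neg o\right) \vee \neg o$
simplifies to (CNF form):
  $\text{True}$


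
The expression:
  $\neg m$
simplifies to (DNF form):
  $\neg m$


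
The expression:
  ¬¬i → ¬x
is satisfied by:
  {x: False, i: False}
  {i: True, x: False}
  {x: True, i: False}


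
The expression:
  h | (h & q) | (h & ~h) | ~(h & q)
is always true.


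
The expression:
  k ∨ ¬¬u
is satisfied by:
  {k: True, u: True}
  {k: True, u: False}
  {u: True, k: False}


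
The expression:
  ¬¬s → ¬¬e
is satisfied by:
  {e: True, s: False}
  {s: False, e: False}
  {s: True, e: True}


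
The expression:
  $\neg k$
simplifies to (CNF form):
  $\neg k$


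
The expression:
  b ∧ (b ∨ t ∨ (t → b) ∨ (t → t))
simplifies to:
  b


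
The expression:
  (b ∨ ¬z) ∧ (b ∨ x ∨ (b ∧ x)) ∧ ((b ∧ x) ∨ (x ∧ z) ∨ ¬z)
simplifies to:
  (b ∧ x) ∨ (b ∧ ¬z) ∨ (x ∧ ¬z)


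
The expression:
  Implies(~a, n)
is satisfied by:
  {n: True, a: True}
  {n: True, a: False}
  {a: True, n: False}


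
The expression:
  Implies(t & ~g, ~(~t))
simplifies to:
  True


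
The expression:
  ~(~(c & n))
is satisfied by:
  {c: True, n: True}


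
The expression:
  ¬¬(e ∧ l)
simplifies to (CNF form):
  e ∧ l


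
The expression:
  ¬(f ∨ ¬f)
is never true.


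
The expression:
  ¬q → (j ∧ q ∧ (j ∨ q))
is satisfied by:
  {q: True}


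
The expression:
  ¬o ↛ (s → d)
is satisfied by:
  {s: True, d: False, o: False}


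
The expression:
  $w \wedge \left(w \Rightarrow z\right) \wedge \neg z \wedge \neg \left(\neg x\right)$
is never true.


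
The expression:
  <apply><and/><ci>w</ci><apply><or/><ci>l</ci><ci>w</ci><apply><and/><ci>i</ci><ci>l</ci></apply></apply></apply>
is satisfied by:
  {w: True}


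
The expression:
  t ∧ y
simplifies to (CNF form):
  t ∧ y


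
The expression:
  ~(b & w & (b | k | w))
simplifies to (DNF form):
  ~b | ~w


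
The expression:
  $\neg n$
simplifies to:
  $\neg n$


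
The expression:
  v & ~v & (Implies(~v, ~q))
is never true.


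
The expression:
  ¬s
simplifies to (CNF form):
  ¬s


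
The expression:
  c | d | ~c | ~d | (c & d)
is always true.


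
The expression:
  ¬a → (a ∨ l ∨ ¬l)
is always true.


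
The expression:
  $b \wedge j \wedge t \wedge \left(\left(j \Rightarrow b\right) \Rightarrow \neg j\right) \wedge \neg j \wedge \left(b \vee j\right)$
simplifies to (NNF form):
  $\text{False}$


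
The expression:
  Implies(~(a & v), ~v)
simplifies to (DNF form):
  a | ~v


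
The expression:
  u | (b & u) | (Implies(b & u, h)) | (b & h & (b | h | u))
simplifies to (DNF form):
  True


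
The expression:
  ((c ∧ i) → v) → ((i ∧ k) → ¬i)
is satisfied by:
  {c: True, k: False, i: False, v: False}
  {c: False, k: False, i: False, v: False}
  {v: True, c: True, k: False, i: False}
  {v: True, c: False, k: False, i: False}
  {i: True, c: True, k: False, v: False}
  {i: True, c: False, k: False, v: False}
  {v: True, i: True, c: True, k: False}
  {v: True, i: True, c: False, k: False}
  {k: True, c: True, v: False, i: False}
  {k: True, c: False, v: False, i: False}
  {v: True, k: True, c: True, i: False}
  {v: True, k: True, c: False, i: False}
  {i: True, k: True, c: True, v: False}


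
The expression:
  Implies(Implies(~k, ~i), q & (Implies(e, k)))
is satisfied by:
  {i: True, q: True, k: False, e: False}
  {q: True, k: False, e: False, i: False}
  {i: True, q: True, e: True, k: False}
  {q: True, i: True, k: True, e: False}
  {q: True, k: True, e: False, i: False}
  {i: True, q: True, e: True, k: True}
  {q: True, e: True, k: True, i: False}
  {i: True, k: False, e: False, q: False}
  {e: True, i: True, k: False, q: False}


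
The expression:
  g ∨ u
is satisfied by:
  {g: True, u: True}
  {g: True, u: False}
  {u: True, g: False}


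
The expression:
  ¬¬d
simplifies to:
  d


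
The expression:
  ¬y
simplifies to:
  ¬y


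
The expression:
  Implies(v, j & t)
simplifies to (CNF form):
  (j | ~v) & (t | ~v)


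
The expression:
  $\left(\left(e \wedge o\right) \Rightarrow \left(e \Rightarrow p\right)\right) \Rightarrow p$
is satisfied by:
  {e: True, p: True, o: True}
  {e: True, p: True, o: False}
  {p: True, o: True, e: False}
  {p: True, o: False, e: False}
  {e: True, o: True, p: False}


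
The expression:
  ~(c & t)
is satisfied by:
  {c: False, t: False}
  {t: True, c: False}
  {c: True, t: False}


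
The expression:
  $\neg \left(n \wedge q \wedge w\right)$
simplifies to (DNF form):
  $\neg n \vee \neg q \vee \neg w$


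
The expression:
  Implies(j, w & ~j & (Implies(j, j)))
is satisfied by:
  {j: False}


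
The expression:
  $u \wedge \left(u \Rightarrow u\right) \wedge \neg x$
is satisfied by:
  {u: True, x: False}


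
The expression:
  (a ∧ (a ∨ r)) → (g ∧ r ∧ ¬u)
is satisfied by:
  {r: True, g: True, u: False, a: False}
  {r: True, g: False, u: False, a: False}
  {g: True, r: False, u: False, a: False}
  {r: False, g: False, u: False, a: False}
  {r: True, u: True, g: True, a: False}
  {r: True, u: True, g: False, a: False}
  {u: True, g: True, r: False, a: False}
  {u: True, r: False, g: False, a: False}
  {r: True, a: True, u: False, g: True}


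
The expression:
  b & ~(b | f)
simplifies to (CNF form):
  False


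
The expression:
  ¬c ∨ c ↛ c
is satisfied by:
  {c: False}


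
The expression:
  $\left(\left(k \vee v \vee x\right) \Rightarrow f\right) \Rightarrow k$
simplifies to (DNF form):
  $k \vee \left(v \wedge \neg f\right) \vee \left(x \wedge \neg f\right)$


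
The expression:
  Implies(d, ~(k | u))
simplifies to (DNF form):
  ~d | (~k & ~u)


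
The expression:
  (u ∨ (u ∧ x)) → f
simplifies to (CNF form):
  f ∨ ¬u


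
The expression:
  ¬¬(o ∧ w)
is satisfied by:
  {w: True, o: True}


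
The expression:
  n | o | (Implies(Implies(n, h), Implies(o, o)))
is always true.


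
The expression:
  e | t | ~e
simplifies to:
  True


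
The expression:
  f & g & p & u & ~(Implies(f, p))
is never true.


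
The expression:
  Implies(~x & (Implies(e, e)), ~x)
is always true.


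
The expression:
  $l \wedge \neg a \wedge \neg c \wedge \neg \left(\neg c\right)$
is never true.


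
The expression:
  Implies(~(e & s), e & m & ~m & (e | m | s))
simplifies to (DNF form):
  e & s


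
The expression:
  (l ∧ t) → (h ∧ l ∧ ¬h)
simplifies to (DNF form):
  ¬l ∨ ¬t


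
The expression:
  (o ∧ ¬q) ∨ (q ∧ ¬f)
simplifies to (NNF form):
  (o ∧ ¬q) ∨ (q ∧ ¬f)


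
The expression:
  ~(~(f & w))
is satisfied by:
  {w: True, f: True}


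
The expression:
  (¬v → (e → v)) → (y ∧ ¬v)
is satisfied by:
  {y: True, e: True, v: False}
  {y: True, v: False, e: False}
  {e: True, v: False, y: False}


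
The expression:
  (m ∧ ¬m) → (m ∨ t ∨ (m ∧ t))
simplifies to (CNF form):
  True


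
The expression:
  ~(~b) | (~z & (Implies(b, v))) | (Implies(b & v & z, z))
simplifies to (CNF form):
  True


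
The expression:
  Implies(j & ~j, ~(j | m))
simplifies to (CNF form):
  True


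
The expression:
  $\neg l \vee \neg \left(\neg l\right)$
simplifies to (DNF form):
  $\text{True}$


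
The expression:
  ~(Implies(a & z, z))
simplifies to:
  False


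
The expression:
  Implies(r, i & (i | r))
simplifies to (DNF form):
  i | ~r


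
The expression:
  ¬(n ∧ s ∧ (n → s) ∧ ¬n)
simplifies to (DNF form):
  True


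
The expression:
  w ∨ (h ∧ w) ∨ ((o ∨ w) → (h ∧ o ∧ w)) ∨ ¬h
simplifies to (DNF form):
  w ∨ ¬h ∨ ¬o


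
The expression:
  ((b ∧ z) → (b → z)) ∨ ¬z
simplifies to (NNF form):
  True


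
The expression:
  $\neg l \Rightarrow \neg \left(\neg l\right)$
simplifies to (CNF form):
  $l$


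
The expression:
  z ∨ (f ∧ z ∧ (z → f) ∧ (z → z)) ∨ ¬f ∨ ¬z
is always true.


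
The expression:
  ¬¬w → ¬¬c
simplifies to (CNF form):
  c ∨ ¬w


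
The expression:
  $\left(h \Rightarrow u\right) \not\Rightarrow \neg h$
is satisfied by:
  {h: True, u: True}


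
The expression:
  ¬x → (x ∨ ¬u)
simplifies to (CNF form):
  x ∨ ¬u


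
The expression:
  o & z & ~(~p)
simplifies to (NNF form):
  o & p & z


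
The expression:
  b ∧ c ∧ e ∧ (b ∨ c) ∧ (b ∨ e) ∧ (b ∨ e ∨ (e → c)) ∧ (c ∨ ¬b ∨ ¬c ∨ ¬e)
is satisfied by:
  {c: True, e: True, b: True}


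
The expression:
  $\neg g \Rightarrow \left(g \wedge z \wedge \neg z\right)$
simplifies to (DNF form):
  $g$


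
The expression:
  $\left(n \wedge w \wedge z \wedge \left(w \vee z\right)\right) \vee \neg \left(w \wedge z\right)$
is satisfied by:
  {n: True, w: False, z: False}
  {w: False, z: False, n: False}
  {n: True, z: True, w: False}
  {z: True, w: False, n: False}
  {n: True, w: True, z: False}
  {w: True, n: False, z: False}
  {n: True, z: True, w: True}


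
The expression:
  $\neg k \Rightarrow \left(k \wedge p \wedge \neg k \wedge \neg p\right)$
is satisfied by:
  {k: True}


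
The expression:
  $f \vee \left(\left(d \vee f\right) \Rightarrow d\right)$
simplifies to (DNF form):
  $\text{True}$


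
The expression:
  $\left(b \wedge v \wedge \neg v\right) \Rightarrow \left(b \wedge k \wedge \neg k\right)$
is always true.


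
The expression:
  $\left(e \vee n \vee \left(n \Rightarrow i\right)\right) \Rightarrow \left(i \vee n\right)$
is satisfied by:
  {i: True, n: True}
  {i: True, n: False}
  {n: True, i: False}


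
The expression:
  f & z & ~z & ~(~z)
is never true.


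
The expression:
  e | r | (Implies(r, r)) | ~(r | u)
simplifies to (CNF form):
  True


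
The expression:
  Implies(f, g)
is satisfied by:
  {g: True, f: False}
  {f: False, g: False}
  {f: True, g: True}


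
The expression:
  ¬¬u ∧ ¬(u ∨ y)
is never true.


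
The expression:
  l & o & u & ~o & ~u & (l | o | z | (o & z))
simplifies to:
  False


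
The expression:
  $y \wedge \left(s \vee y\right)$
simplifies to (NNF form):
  $y$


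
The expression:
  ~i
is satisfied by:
  {i: False}


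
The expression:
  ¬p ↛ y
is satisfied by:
  {y: False, p: False}


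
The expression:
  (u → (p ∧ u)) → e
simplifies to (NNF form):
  e ∨ (u ∧ ¬p)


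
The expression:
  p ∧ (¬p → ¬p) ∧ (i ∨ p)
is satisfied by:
  {p: True}


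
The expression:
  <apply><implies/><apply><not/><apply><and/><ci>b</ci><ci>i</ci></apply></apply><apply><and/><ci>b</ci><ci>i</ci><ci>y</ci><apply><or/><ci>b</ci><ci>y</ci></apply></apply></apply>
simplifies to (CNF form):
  <apply><and/><ci>b</ci><ci>i</ci></apply>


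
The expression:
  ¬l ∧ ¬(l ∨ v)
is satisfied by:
  {v: False, l: False}


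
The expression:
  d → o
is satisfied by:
  {o: True, d: False}
  {d: False, o: False}
  {d: True, o: True}


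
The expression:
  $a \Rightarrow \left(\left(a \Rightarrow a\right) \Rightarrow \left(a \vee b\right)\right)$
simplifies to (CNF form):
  $\text{True}$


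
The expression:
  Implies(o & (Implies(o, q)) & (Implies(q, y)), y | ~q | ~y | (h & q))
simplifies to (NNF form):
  True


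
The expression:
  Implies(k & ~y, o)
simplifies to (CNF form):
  o | y | ~k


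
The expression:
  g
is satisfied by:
  {g: True}


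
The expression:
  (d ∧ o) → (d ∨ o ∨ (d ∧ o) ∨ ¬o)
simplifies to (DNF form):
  True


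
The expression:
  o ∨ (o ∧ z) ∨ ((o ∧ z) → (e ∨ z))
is always true.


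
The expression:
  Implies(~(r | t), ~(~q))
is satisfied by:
  {r: True, t: True, q: True}
  {r: True, t: True, q: False}
  {r: True, q: True, t: False}
  {r: True, q: False, t: False}
  {t: True, q: True, r: False}
  {t: True, q: False, r: False}
  {q: True, t: False, r: False}


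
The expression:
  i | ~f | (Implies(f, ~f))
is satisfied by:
  {i: True, f: False}
  {f: False, i: False}
  {f: True, i: True}


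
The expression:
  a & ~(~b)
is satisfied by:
  {a: True, b: True}


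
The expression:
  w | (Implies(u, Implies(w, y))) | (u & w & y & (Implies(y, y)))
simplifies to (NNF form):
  True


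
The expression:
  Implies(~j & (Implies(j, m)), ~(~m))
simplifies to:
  j | m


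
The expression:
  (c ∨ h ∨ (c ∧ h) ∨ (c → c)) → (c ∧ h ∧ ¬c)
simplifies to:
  False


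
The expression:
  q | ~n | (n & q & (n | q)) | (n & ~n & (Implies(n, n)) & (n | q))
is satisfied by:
  {q: True, n: False}
  {n: False, q: False}
  {n: True, q: True}


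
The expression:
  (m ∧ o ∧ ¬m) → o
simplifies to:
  True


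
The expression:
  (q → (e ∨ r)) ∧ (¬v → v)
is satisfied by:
  {r: True, e: True, v: True, q: False}
  {r: True, v: True, e: False, q: False}
  {e: True, v: True, r: False, q: False}
  {v: True, r: False, e: False, q: False}
  {q: True, r: True, v: True, e: True}
  {q: True, r: True, v: True, e: False}
  {q: True, v: True, e: True, r: False}


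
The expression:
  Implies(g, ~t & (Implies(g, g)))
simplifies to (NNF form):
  ~g | ~t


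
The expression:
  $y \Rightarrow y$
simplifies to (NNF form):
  $\text{True}$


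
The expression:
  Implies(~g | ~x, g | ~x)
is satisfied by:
  {g: True, x: False}
  {x: False, g: False}
  {x: True, g: True}


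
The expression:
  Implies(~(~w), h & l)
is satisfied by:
  {h: True, l: True, w: False}
  {h: True, l: False, w: False}
  {l: True, h: False, w: False}
  {h: False, l: False, w: False}
  {h: True, w: True, l: True}


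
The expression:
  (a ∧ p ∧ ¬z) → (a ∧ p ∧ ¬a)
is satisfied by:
  {z: True, p: False, a: False}
  {p: False, a: False, z: False}
  {a: True, z: True, p: False}
  {a: True, p: False, z: False}
  {z: True, p: True, a: False}
  {p: True, z: False, a: False}
  {a: True, p: True, z: True}


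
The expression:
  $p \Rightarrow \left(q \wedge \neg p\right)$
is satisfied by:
  {p: False}


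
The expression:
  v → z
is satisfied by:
  {z: True, v: False}
  {v: False, z: False}
  {v: True, z: True}


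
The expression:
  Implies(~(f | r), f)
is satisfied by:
  {r: True, f: True}
  {r: True, f: False}
  {f: True, r: False}


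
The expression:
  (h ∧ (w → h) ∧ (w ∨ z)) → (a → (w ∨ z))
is always true.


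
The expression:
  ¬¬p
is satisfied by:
  {p: True}


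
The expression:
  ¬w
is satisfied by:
  {w: False}


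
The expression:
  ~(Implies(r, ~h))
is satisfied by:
  {r: True, h: True}


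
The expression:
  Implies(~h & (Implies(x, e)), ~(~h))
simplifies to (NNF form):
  h | (x & ~e)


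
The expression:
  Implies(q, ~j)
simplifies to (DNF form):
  ~j | ~q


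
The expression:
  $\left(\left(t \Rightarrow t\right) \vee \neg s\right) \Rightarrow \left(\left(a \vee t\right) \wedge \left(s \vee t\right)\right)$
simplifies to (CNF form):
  $\left(a \vee t\right) \wedge \left(s \vee t\right)$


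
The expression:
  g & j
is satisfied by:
  {j: True, g: True}


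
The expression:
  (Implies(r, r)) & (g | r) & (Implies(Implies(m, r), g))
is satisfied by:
  {g: True}


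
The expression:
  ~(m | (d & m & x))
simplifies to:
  ~m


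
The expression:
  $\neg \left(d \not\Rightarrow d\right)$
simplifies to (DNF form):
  $\text{True}$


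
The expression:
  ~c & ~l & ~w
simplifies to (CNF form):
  ~c & ~l & ~w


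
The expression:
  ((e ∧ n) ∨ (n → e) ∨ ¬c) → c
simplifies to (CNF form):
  c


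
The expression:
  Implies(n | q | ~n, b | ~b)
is always true.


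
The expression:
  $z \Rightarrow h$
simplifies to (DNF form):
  $h \vee \neg z$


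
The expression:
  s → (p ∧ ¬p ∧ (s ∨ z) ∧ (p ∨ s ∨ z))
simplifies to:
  ¬s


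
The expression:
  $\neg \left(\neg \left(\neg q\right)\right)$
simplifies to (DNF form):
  $\neg q$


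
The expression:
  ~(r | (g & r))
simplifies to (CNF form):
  ~r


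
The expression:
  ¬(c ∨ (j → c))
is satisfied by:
  {j: True, c: False}


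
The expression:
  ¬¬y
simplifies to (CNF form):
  y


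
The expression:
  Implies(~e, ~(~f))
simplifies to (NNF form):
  e | f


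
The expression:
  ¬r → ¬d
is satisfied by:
  {r: True, d: False}
  {d: False, r: False}
  {d: True, r: True}


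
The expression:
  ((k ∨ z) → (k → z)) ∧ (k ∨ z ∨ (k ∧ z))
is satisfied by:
  {z: True}


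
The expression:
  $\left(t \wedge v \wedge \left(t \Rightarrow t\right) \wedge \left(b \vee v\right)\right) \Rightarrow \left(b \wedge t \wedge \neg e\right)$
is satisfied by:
  {b: True, v: False, t: False, e: False}
  {b: False, v: False, t: False, e: False}
  {e: True, b: True, v: False, t: False}
  {e: True, b: False, v: False, t: False}
  {t: True, b: True, v: False, e: False}
  {t: True, b: False, v: False, e: False}
  {e: True, t: True, b: True, v: False}
  {e: True, t: True, b: False, v: False}
  {v: True, b: True, e: False, t: False}
  {v: True, b: False, e: False, t: False}
  {e: True, v: True, b: True, t: False}
  {e: True, v: True, b: False, t: False}
  {t: True, v: True, b: True, e: False}


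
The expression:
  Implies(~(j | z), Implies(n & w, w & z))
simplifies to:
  j | z | ~n | ~w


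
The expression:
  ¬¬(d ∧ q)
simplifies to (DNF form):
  d ∧ q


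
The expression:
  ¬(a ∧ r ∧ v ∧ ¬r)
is always true.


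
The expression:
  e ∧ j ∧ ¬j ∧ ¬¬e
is never true.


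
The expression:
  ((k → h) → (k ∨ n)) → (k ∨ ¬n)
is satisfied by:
  {k: True, n: False}
  {n: False, k: False}
  {n: True, k: True}


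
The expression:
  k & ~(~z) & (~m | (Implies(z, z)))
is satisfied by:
  {z: True, k: True}


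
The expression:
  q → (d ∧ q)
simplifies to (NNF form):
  d ∨ ¬q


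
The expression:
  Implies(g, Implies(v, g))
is always true.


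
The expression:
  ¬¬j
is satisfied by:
  {j: True}


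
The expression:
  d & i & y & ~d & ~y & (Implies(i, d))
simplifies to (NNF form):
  False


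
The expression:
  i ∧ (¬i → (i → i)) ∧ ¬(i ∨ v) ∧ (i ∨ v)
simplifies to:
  False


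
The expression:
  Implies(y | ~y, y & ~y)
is never true.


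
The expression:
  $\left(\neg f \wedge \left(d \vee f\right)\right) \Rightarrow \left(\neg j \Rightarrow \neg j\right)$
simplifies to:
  $\text{True}$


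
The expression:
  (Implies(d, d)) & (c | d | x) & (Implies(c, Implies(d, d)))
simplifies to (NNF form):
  c | d | x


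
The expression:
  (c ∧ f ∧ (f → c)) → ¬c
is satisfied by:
  {c: False, f: False}
  {f: True, c: False}
  {c: True, f: False}


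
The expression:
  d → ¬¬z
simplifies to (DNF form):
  z ∨ ¬d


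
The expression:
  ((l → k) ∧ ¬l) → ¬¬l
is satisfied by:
  {l: True}


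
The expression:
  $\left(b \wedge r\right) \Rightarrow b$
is always true.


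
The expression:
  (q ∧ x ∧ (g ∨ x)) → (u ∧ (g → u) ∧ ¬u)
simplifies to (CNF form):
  ¬q ∨ ¬x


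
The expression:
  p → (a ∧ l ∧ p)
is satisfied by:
  {a: True, l: True, p: False}
  {a: True, l: False, p: False}
  {l: True, a: False, p: False}
  {a: False, l: False, p: False}
  {a: True, p: True, l: True}


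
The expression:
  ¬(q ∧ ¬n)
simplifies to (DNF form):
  n ∨ ¬q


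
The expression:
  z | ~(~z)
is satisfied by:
  {z: True}


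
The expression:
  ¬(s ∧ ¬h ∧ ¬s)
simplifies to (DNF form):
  True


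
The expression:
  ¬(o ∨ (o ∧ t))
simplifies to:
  ¬o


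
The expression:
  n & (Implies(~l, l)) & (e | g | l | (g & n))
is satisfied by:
  {n: True, l: True}


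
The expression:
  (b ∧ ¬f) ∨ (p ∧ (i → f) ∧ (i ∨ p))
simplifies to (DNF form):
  (b ∧ ¬f) ∨ (f ∧ p) ∨ (p ∧ ¬i)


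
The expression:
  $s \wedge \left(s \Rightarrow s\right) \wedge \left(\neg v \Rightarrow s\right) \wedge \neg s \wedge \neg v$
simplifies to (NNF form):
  $\text{False}$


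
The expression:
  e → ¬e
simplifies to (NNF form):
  ¬e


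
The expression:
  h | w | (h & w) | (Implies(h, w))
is always true.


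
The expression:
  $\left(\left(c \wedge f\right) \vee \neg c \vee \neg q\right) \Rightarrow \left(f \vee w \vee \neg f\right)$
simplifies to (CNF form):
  $\text{True}$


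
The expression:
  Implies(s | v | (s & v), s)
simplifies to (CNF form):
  s | ~v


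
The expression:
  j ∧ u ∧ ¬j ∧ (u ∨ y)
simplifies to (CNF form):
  False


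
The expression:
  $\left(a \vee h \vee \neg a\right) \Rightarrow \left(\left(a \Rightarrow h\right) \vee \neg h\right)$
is always true.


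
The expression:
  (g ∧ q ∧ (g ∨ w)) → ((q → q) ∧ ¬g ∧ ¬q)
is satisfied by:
  {g: False, q: False}
  {q: True, g: False}
  {g: True, q: False}


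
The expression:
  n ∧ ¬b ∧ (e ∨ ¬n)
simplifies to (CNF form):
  e ∧ n ∧ ¬b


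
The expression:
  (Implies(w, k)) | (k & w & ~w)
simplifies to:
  k | ~w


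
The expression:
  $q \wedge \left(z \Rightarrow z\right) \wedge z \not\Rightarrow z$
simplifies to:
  $\text{False}$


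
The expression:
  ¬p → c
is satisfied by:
  {c: True, p: True}
  {c: True, p: False}
  {p: True, c: False}


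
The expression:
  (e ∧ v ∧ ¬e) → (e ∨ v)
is always true.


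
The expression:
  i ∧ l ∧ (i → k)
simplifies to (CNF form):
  i ∧ k ∧ l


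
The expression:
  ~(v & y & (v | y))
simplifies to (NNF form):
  ~v | ~y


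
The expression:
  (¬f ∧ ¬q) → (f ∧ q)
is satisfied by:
  {q: True, f: True}
  {q: True, f: False}
  {f: True, q: False}


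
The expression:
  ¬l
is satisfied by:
  {l: False}


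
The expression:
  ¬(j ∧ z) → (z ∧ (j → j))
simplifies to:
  z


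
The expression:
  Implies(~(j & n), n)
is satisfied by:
  {n: True}


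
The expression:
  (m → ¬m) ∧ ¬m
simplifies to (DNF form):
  ¬m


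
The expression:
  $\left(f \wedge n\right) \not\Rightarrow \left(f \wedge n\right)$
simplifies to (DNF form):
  $\text{False}$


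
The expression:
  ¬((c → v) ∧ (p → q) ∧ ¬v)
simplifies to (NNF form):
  c ∨ v ∨ (p ∧ ¬q)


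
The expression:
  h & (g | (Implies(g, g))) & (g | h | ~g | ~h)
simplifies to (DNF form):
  h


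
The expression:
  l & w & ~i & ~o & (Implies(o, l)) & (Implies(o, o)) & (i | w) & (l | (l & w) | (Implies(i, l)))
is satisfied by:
  {w: True, l: True, i: False, o: False}


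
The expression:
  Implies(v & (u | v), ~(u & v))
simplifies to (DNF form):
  ~u | ~v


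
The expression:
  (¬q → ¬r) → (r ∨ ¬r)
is always true.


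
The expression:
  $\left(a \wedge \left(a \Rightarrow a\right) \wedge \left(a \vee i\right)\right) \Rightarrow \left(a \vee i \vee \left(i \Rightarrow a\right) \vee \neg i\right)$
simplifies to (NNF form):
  $\text{True}$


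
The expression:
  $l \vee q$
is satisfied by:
  {q: True, l: True}
  {q: True, l: False}
  {l: True, q: False}


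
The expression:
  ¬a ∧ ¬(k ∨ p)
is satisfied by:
  {p: False, k: False, a: False}


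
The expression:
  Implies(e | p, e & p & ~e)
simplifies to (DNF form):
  ~e & ~p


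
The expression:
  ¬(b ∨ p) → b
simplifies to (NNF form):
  b ∨ p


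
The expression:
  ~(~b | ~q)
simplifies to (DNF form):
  b & q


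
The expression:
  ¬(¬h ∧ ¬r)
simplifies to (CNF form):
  h ∨ r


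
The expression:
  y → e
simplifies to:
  e ∨ ¬y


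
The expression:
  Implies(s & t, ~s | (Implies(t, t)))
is always true.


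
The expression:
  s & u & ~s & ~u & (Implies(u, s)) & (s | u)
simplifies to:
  False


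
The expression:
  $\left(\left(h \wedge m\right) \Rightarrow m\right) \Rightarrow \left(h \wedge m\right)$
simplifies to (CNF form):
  $h \wedge m$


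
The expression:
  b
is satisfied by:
  {b: True}


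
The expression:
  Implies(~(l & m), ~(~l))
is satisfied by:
  {l: True}


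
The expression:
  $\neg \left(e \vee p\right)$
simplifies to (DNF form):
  $\neg e \wedge \neg p$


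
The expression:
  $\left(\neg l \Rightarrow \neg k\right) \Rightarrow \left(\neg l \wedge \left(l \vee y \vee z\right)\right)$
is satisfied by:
  {y: True, z: True, k: True, l: False}
  {y: True, z: True, l: False, k: False}
  {y: True, k: True, l: False, z: False}
  {y: True, l: False, k: False, z: False}
  {z: True, k: True, l: False, y: False}
  {z: True, l: False, k: False, y: False}
  {k: True, z: False, l: False, y: False}


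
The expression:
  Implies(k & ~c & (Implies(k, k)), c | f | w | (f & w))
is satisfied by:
  {w: True, c: True, f: True, k: False}
  {w: True, c: True, f: False, k: False}
  {w: True, f: True, k: False, c: False}
  {w: True, f: False, k: False, c: False}
  {c: True, f: True, k: False, w: False}
  {c: True, f: False, k: False, w: False}
  {f: True, c: False, k: False, w: False}
  {f: False, c: False, k: False, w: False}
  {w: True, c: True, k: True, f: True}
  {w: True, c: True, k: True, f: False}
  {w: True, k: True, f: True, c: False}
  {w: True, k: True, f: False, c: False}
  {k: True, c: True, f: True, w: False}
  {k: True, c: True, f: False, w: False}
  {k: True, f: True, c: False, w: False}


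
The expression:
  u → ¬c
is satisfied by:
  {u: False, c: False}
  {c: True, u: False}
  {u: True, c: False}


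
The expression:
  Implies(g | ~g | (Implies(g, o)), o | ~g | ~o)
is always true.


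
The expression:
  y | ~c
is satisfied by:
  {y: True, c: False}
  {c: False, y: False}
  {c: True, y: True}


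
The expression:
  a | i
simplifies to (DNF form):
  a | i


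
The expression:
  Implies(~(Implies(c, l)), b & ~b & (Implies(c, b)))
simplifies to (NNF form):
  l | ~c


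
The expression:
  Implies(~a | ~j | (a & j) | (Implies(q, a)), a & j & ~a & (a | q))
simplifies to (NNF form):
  False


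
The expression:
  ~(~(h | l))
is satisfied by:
  {l: True, h: True}
  {l: True, h: False}
  {h: True, l: False}


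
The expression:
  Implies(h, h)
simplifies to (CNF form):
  True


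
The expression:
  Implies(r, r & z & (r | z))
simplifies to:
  z | ~r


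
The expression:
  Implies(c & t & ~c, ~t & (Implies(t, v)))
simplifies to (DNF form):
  True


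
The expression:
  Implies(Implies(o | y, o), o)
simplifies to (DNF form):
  o | y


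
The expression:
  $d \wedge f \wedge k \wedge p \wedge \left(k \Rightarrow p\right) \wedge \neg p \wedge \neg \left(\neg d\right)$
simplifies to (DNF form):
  $\text{False}$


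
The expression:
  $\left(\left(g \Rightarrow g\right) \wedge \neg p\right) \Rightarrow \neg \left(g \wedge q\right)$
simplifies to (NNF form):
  $p \vee \neg g \vee \neg q$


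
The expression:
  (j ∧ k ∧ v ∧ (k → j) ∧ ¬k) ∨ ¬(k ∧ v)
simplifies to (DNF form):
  ¬k ∨ ¬v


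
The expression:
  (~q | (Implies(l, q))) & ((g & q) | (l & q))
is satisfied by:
  {l: True, g: True, q: True}
  {l: True, q: True, g: False}
  {g: True, q: True, l: False}


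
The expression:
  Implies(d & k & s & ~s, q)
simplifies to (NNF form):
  True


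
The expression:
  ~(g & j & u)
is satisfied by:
  {g: False, u: False, j: False}
  {j: True, g: False, u: False}
  {u: True, g: False, j: False}
  {j: True, u: True, g: False}
  {g: True, j: False, u: False}
  {j: True, g: True, u: False}
  {u: True, g: True, j: False}


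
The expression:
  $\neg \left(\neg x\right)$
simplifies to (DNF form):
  $x$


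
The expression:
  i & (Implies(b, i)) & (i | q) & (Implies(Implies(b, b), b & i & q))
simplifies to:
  b & i & q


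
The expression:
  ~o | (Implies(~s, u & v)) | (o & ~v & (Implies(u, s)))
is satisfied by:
  {s: True, o: False, v: False, u: False}
  {s: True, u: True, o: False, v: False}
  {s: True, v: True, o: False, u: False}
  {s: True, u: True, v: True, o: False}
  {u: False, o: False, v: False, s: False}
  {u: True, o: False, v: False, s: False}
  {v: True, u: False, o: False, s: False}
  {u: True, v: True, o: False, s: False}
  {s: True, o: True, u: False, v: False}
  {u: True, s: True, o: True, v: False}
  {s: True, o: True, v: True, u: False}
  {u: True, s: True, o: True, v: True}
  {o: True, s: False, v: False, u: False}
  {u: True, o: True, v: True, s: False}


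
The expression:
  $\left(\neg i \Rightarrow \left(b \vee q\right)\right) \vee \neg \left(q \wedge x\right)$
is always true.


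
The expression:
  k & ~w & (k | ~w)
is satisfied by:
  {k: True, w: False}


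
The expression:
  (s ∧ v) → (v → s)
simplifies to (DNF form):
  True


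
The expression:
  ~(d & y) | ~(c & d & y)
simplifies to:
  ~c | ~d | ~y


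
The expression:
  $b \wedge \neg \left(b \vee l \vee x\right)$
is never true.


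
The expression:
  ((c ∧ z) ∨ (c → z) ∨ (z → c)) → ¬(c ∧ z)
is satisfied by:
  {c: False, z: False}
  {z: True, c: False}
  {c: True, z: False}


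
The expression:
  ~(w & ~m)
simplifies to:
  m | ~w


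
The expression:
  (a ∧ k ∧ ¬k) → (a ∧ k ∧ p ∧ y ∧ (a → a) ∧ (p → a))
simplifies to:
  True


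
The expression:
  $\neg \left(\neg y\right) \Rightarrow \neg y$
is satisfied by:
  {y: False}


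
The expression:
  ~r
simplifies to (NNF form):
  ~r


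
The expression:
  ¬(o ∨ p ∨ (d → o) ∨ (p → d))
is never true.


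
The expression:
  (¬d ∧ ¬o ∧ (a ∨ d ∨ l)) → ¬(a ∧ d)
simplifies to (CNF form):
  True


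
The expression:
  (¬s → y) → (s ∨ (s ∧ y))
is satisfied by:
  {s: True, y: False}
  {y: False, s: False}
  {y: True, s: True}


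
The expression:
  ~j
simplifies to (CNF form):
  ~j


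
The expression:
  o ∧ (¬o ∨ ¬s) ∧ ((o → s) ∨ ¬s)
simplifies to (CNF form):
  o ∧ ¬s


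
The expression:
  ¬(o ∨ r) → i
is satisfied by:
  {i: True, r: True, o: True}
  {i: True, r: True, o: False}
  {i: True, o: True, r: False}
  {i: True, o: False, r: False}
  {r: True, o: True, i: False}
  {r: True, o: False, i: False}
  {o: True, r: False, i: False}


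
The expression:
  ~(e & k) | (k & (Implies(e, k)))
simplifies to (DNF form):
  True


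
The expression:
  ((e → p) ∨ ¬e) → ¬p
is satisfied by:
  {p: False}


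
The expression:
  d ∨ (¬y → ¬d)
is always true.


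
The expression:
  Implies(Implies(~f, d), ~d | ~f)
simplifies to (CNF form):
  ~d | ~f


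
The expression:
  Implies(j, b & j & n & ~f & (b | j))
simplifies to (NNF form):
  ~j | (b & n & ~f)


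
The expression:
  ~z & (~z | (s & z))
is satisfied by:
  {z: False}


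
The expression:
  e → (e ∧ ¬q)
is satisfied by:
  {e: False, q: False}
  {q: True, e: False}
  {e: True, q: False}


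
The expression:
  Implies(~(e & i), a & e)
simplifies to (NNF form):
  e & (a | i)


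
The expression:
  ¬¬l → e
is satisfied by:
  {e: True, l: False}
  {l: False, e: False}
  {l: True, e: True}


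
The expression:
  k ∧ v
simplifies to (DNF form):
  k ∧ v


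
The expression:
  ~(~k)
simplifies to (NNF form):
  k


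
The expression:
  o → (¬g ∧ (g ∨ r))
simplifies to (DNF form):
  (r ∧ ¬g) ∨ ¬o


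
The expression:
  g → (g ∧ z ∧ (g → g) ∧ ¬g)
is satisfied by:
  {g: False}


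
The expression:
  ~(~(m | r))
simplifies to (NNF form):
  m | r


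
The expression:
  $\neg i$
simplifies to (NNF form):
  $\neg i$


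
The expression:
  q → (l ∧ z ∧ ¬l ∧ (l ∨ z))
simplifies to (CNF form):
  ¬q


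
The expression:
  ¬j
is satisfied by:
  {j: False}


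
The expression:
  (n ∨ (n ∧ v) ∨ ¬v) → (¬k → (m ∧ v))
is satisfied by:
  {k: True, v: True, m: True, n: False}
  {k: True, v: True, m: False, n: False}
  {n: True, k: True, v: True, m: True}
  {n: True, k: True, v: True, m: False}
  {k: True, m: True, v: False, n: False}
  {k: True, m: False, v: False, n: False}
  {k: True, n: True, m: True, v: False}
  {k: True, n: True, m: False, v: False}
  {v: True, m: True, k: False, n: False}
  {v: True, k: False, m: False, n: False}
  {n: True, v: True, m: True, k: False}
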